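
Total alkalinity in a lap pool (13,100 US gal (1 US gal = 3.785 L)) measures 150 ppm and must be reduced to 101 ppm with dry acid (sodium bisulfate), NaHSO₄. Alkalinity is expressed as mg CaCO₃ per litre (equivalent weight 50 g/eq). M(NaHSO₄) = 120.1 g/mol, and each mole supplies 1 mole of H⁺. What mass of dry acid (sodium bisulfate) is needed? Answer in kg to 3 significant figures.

5.84 kg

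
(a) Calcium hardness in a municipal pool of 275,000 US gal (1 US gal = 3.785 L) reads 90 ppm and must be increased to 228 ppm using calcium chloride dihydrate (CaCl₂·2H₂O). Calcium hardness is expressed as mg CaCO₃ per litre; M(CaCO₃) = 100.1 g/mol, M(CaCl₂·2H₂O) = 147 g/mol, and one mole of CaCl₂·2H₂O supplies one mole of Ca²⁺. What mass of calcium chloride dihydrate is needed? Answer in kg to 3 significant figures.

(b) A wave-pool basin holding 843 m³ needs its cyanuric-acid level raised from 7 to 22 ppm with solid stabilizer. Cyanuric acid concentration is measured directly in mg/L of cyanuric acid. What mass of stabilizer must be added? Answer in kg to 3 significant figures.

(a) 211 kg; (b) 12.6 kg

(a) Volume: 275,000 US gal × 3.785 L/gal = 1,040,875 L.
(a) Hardness to add: (228 − 90) = 138 mg/L as CaCO₃ × 1,040,875 L = 143,600 g as CaCO₃.
(a) Moles of Ca²⁺ (1 mol Ca²⁺ ≡ 1 mol CaCO₃): 143,600 / 100.1 g/mol = 1435 mol.
(a) Mass of CaCl₂·2H₂O: 1435 × 147 = 210,900 g.

(b) Volume: 843 m³ = 843,000 L.
(b) CYA to add: (22 − 7) = 15 mg/L × 843,000 L = 12,640 g cyanuric acid.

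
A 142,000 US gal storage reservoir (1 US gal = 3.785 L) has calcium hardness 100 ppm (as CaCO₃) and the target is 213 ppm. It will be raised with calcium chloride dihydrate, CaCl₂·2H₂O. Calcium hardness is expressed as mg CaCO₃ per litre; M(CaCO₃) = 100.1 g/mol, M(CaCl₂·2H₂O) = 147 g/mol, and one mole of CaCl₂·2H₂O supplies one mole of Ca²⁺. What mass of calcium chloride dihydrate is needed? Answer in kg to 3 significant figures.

89.2 kg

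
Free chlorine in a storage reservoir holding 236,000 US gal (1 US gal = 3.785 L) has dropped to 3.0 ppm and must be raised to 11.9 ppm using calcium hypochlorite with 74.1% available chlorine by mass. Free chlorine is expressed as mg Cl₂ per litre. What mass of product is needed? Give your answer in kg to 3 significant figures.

10.7 kg

Volume: 236,000 US gal × 3.785 L/gal = 893,260 L.
Chlorine deficit: 11.9 − 3.0 = 8.9 ppm = 8.9 mg/L as Cl₂.
Cl₂ equivalent needed: 8.9 mg/L × 893,260 L = 7,950,000 mg = 7950 g.
Product at 74.1% available chlorine: 7950 / 0.741 = 10,730 g.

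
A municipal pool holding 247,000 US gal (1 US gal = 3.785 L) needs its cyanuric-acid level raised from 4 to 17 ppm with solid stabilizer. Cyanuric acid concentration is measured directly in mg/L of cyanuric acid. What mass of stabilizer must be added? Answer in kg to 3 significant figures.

Volume: 247,000 US gal × 3.785 L/gal = 934,895 L.
CYA to add: (17 − 4) = 13 mg/L × 934,895 L = 12,150 g cyanuric acid.

12.2 kg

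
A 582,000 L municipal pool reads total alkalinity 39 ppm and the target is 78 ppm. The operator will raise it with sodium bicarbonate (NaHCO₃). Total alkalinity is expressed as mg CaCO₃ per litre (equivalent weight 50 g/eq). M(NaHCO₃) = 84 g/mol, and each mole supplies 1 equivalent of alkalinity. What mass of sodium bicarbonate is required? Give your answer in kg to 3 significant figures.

Alkalinity to add: (78 − 39) = 39 mg/L as CaCO₃ × 582,000 L = 22,700 g as CaCO₃.
Equivalents: 22,700 g ÷ 50 g/eq = 454 eq.
NaHCO₃ supplies 1 eq per mole → 454 mol.
Mass: 454 mol × 84 g/mol = 38,130 g.

38.1 kg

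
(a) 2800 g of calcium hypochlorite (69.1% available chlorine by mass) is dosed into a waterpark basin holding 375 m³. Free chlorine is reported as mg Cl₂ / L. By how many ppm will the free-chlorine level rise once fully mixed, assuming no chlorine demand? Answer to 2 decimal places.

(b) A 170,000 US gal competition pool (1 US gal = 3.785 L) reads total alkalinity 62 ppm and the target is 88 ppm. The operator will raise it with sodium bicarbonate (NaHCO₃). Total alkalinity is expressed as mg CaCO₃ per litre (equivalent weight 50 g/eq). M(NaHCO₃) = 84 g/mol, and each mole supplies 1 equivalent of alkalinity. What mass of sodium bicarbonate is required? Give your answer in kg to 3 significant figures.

(a) Volume: 375 m³ = 375,000 L.
(a) Available chlorine delivered: 2800 g × 0.691 = 1935 g as Cl₂.
(a) Concentration rise: 1935 g / 375,000 L = 5.159 mg/L = 5.16 ppm.

(b) Volume: 170,000 US gal × 3.785 L/gal = 643,450 L.
(b) Alkalinity to add: (88 − 62) = 26 mg/L as CaCO₃ × 643,450 L = 16,730 g as CaCO₃.
(b) Equivalents: 16,730 g ÷ 50 g/eq = 334.6 eq.
(b) NaHCO₃ supplies 1 eq per mole → 334.6 mol.
(b) Mass: 334.6 mol × 84 g/mol = 28,110 g.

(a) 5.16 ppm; (b) 28.1 kg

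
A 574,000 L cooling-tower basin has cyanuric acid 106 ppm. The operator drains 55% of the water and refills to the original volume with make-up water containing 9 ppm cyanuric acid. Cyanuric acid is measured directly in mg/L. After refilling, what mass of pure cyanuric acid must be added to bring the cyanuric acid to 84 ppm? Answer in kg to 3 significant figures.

After draining 55% and refilling: 106 × 0.45 + 9 × 0.55 = 52.65 ppm.
Deficit to target: 84 − 52.65 = 31.35 mg/L.
Mass: 31.35 mg/L × 574,000 L = 17,990 g cyanuric acid.

18.0 kg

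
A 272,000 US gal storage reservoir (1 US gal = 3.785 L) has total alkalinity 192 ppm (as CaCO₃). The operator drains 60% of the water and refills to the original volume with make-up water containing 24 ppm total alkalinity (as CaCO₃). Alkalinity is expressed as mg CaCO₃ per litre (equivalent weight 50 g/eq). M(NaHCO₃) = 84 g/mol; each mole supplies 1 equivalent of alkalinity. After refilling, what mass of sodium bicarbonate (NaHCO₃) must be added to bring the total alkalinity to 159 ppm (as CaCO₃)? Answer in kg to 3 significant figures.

Volume: 272,000 US gal × 3.785 L/gal = 1,029,520 L.
After draining 60% and refilling: 192 × 0.40 + 24 × 0.60 = 91.2 ppm.
Deficit to target: 159 − 91.2 = 67.8 mg/L.
As CaCO₃: 67.8 mg/L × 1,029,520 L = 69,800 g; ÷ 50 g/eq ÷ 1 = 1396 mol NaHCO₃.
Mass: 1396 × 84 = 117,300 g.

117 kg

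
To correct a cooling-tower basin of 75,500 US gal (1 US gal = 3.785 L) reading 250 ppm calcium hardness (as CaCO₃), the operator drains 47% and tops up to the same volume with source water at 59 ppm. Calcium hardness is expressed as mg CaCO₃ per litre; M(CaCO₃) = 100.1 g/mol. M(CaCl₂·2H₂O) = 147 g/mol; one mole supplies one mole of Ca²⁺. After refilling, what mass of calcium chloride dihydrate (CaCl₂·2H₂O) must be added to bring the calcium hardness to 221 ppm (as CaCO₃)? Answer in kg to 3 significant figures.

25.5 kg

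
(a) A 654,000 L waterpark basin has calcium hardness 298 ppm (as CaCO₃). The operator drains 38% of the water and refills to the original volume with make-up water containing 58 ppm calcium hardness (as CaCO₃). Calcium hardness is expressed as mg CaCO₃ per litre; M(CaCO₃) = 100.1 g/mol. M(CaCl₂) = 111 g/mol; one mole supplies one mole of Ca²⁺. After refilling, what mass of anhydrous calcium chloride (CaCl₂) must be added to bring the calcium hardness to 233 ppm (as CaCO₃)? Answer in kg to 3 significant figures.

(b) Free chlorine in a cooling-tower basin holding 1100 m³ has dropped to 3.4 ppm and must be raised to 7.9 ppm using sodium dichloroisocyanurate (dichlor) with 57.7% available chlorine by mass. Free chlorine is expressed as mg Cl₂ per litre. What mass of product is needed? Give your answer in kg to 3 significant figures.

(a) After draining 38% and refilling: 298 × 0.62 + 58 × 0.38 = 206.8 ppm.
(a) Deficit to target: 233 − 206.8 = 26.2 mg/L.
(a) As CaCO₃: 26.2 mg/L × 654,000 L = 17,130 g; ÷ 100.1 = 171.2 mol Ca²⁺.
(a) Mass: 171.2 × 111 = 19,000 g.

(b) Volume: 1100 m³ = 1,100,000 L.
(b) Chlorine deficit: 7.9 − 3.4 = 4.5 ppm = 4.5 mg/L as Cl₂.
(b) Cl₂ equivalent needed: 4.5 mg/L × 1,100,000 L = 4,950,000 mg = 4950 g.
(b) Product at 57.7% available chlorine: 4950 / 0.577 = 8579 g.

(a) 19.0 kg; (b) 8.58 kg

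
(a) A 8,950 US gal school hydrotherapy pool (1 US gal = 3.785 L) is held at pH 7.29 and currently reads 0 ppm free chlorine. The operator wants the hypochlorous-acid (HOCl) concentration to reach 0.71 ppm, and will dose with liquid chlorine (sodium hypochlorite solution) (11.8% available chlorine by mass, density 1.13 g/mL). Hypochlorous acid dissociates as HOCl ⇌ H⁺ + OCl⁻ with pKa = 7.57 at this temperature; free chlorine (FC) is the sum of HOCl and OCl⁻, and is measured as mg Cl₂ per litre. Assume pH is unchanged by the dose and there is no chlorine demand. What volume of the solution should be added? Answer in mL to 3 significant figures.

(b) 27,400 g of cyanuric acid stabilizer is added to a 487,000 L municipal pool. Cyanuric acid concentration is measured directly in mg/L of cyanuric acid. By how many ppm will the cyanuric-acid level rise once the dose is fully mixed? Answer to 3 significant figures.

(a) 275 mL; (b) 56.3 ppm

(a) Volume: 8,950 US gal × 3.785 L/gal = 33,876 L.
(a) [OCl⁻]/[HOCl] = 10^(pH − pKa) = 10^(7.29 − 7.57) = 0.5248; fraction as HOCl = 1/(1 + 0.5248) = 0.6558.
(a) Free chlorine required for 0.71 ppm HOCl: 0.71 / 0.6558 = 1.083 ppm.
(a) FC to add: 1.083 − 0 = 1.083 mg/L as Cl₂.
(a) Cl₂ equivalent: 1.083 mg/L × 33,876 L = 36.67 g.
(a) Product at 11.8% available Cl: 36.67 / 0.118 = 310.8 g.
(a) Volume: 310.8 g ÷ 1.13 g/mL = 275 mL.

(b) Rise: 27,400 g / 487,000 L × 1000 = 56.26 mg/L.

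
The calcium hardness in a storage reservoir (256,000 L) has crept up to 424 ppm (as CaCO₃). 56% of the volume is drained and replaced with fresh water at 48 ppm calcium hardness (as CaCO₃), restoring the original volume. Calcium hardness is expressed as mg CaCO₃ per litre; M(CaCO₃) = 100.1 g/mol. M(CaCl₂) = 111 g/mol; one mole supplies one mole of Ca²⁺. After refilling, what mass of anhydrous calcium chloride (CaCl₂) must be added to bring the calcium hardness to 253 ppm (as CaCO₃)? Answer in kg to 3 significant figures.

11.2 kg

After draining 56% and refilling: 424 × 0.44 + 48 × 0.56 = 213.44 ppm.
Deficit to target: 253 − 213.44 = 39.56 mg/L.
As CaCO₃: 39.56 mg/L × 256,000 L = 10,130 g; ÷ 100.1 = 101.2 mol Ca²⁺.
Mass: 101.2 × 111 = 11,230 g.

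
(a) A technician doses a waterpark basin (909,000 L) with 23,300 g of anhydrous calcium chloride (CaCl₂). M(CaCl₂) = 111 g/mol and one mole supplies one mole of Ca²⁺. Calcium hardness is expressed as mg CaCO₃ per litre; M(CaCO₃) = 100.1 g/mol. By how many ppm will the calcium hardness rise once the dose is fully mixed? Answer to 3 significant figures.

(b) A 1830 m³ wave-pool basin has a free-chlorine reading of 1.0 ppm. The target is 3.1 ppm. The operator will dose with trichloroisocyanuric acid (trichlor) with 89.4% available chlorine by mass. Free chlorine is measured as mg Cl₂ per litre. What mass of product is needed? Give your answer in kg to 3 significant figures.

(a) Moles of Ca²⁺: 23,300 g ÷ 111 g/mol = 209.9 mol.
(a) As CaCO₃: 209.9 mol × 100.1 g/mol = 21,010 g.
(a) Rise: 21,010 g / 909,000 L × 1000 = 23.12 mg/L.

(b) Volume: 1830 m³ = 1,830,000 L.
(b) Chlorine deficit: 3.1 − 1.0 = 2.1 ppm = 2.1 mg/L as Cl₂.
(b) Cl₂ equivalent needed: 2.1 mg/L × 1,830,000 L = 3,843,000 mg = 3843 g.
(b) Product at 89.4% available chlorine: 3843 / 0.894 = 4299 g.

(a) 23.1 ppm; (b) 4.30 kg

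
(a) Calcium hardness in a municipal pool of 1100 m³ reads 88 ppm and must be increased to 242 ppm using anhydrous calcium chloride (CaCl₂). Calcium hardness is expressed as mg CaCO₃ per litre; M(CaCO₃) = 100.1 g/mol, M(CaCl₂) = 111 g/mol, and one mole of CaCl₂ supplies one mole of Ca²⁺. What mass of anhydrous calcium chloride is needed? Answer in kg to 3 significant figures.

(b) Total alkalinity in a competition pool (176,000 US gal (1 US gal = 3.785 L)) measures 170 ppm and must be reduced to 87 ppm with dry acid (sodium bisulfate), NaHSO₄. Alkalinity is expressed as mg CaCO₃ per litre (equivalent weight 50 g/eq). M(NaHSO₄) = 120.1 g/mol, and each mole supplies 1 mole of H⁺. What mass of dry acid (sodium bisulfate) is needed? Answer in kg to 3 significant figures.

(a) Volume: 1100 m³ = 1,100,000 L.
(a) Hardness to add: (242 − 88) = 154 mg/L as CaCO₃ × 1,100,000 L = 169,400 g as CaCO₃.
(a) Moles of Ca²⁺ (1 mol Ca²⁺ ≡ 1 mol CaCO₃): 169,400 / 100.1 g/mol = 1692 mol.
(a) Mass of CaCl₂: 1692 × 111 = 187,800 g.

(b) Volume: 176,000 US gal × 3.785 L/gal = 666,160 L.
(b) Alkalinity to neutralize: (170 − 87) = 83 mg/L as CaCO₃ × 666,160 L = 55,290 g as CaCO₃.
(b) Equivalents of H⁺ required: 55,290 ÷ 50 g/eq = 1106 eq = 1106 mol NaHSO₄.
(b) Mass of NaHSO₄: 1106 × 120.1 = 132,800 g.

(a) 188 kg; (b) 133 kg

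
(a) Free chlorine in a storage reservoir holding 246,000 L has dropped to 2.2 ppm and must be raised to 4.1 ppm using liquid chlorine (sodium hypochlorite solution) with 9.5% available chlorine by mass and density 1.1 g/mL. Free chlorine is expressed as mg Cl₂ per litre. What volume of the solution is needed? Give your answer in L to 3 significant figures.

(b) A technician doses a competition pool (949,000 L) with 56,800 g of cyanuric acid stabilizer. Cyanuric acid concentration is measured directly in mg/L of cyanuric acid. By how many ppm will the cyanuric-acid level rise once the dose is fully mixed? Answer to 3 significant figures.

(a) 4.47 L; (b) 59.9 ppm

(a) Chlorine deficit: 4.1 − 2.2 = 1.9 ppm = 1.9 mg/L as Cl₂.
(a) Cl₂ equivalent needed: 1.9 mg/L × 246,000 L = 467,400 mg = 467.4 g.
(a) Product at 9.5% available chlorine: 467.4 / 0.095 = 4920 g.
(a) Volume at density 1.1 g/mL: 4920 g ÷ 1.1 g/mL = 4473 mL.

(b) Rise: 56,800 g / 949,000 L × 1000 = 59.85 mg/L.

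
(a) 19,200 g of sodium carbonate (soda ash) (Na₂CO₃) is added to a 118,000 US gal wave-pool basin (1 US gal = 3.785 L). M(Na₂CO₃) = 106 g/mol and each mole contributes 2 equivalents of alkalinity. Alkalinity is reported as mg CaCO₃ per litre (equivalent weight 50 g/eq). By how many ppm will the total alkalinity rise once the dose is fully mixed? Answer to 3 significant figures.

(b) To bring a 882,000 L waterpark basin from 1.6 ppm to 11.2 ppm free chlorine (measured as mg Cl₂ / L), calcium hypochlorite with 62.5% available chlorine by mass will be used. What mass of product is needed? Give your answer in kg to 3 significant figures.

(a) 40.6 ppm; (b) 13.5 kg

(a) Volume: 118,000 US gal × 3.785 L/gal = 446,630 L.
(a) Moles of Na₂CO₃: 19,200 g ÷ 106 g/mol = 181.1 mol → 362.3 eq of alkalinity.
(a) As CaCO₃: 362.3 eq × 50 g/eq = 18,110 g.
(a) Rise: 18,110 g / 446,630 L × 1000 = 40.56 mg/L.

(b) Chlorine deficit: 11.2 − 1.6 = 9.6 ppm = 9.6 mg/L as Cl₂.
(b) Cl₂ equivalent needed: 9.6 mg/L × 882,000 L = 8,467,000 mg = 8467 g.
(b) Product at 62.5% available chlorine: 8467 / 0.625 = 13,550 g.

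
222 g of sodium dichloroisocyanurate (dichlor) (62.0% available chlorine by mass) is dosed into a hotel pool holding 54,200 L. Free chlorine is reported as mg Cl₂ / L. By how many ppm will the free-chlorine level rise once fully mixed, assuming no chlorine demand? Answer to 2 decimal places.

2.54 ppm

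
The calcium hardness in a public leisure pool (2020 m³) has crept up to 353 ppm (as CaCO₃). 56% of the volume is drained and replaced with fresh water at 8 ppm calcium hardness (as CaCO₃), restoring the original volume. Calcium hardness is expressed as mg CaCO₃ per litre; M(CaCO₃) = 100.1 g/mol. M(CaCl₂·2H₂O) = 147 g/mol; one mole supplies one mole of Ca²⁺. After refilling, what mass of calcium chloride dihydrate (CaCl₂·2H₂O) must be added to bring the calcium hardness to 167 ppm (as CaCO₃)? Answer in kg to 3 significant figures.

21.4 kg

Volume: 2020 m³ = 2,020,000 L.
After draining 56% and refilling: 353 × 0.44 + 8 × 0.56 = 159.8 ppm.
Deficit to target: 167 − 159.8 = 7.2 mg/L.
As CaCO₃: 7.2 mg/L × 2,020,000 L = 14,540 g; ÷ 100.1 = 145.3 mol Ca²⁺.
Mass: 145.3 × 147 = 21,360 g.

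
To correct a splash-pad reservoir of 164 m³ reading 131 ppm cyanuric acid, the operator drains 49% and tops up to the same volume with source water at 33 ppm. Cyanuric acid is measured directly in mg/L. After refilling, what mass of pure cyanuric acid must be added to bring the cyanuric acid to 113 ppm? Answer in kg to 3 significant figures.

Volume: 164 m³ = 164,000 L.
After draining 49% and refilling: 131 × 0.51 + 33 × 0.49 = 82.98 ppm.
Deficit to target: 113 − 82.98 = 30.02 mg/L.
Mass: 30.02 mg/L × 164,000 L = 4923 g cyanuric acid.

4.92 kg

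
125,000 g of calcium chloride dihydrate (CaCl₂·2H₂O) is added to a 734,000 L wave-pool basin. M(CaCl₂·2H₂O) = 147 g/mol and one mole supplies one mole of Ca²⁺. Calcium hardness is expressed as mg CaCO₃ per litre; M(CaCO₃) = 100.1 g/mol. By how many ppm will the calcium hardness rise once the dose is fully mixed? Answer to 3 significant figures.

116 ppm

Moles of Ca²⁺: 125,000 g ÷ 147 g/mol = 850.3 mol.
As CaCO₃: 850.3 mol × 100.1 g/mol = 85,120 g.
Rise: 85,120 g / 734,000 L × 1000 = 116 mg/L.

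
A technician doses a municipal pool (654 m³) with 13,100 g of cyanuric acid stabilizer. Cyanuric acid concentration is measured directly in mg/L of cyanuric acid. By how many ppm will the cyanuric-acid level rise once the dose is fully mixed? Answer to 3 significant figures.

Volume: 654 m³ = 654,000 L.
Rise: 13,100 g / 654,000 L × 1000 = 20.03 mg/L.

20.0 ppm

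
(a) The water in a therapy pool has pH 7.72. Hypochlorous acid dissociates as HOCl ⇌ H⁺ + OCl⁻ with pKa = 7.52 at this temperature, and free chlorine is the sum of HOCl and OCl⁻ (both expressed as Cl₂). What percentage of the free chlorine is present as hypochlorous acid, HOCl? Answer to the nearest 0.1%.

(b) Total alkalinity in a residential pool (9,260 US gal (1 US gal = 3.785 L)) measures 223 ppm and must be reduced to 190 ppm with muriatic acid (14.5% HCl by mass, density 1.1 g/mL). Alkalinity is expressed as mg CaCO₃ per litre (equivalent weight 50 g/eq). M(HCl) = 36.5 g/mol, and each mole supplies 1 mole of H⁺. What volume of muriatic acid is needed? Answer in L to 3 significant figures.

(a) [OCl⁻]/[HOCl] = 10^(pH − pKa) = 10^(7.72 − 7.52) = 10^0.20 = 1.585.
(a) Fraction as HOCl = 1 / (1 + 1.585) = 0.3869.

(b) Volume: 9,260 US gal × 3.785 L/gal = 35,049 L.
(b) Alkalinity to neutralize: (223 − 190) = 33 mg/L as CaCO₃ × 35,049 L = 1157 g as CaCO₃.
(b) Equivalents of H⁺ required: 1157 ÷ 50 g/eq = 23.13 eq = 23.13 mol HCl.
(b) Mass of HCl: 23.13 × 36.5 = 844.3 g.
(b) Mass of 14.5% solution: 844.3 / 0.145 = 5823 g.
(b) Volume: 5823 g ÷ 1.1 g/mL = 5294 mL.

(a) 38.7%; (b) 5.29 L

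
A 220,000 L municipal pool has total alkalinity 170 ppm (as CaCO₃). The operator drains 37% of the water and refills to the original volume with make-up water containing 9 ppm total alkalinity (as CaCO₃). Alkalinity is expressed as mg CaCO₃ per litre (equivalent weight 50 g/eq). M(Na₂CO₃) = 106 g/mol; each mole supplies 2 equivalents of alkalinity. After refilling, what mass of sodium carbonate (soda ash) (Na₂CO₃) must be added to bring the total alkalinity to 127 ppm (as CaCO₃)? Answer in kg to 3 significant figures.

3.86 kg

After draining 37% and refilling: 170 × 0.63 + 9 × 0.37 = 110.43 ppm.
Deficit to target: 127 − 110.43 = 16.57 mg/L.
As CaCO₃: 16.57 mg/L × 220,000 L = 3645 g; ÷ 50 g/eq ÷ 2 = 36.45 mol Na₂CO₃.
Mass: 36.45 × 106 = 3864 g.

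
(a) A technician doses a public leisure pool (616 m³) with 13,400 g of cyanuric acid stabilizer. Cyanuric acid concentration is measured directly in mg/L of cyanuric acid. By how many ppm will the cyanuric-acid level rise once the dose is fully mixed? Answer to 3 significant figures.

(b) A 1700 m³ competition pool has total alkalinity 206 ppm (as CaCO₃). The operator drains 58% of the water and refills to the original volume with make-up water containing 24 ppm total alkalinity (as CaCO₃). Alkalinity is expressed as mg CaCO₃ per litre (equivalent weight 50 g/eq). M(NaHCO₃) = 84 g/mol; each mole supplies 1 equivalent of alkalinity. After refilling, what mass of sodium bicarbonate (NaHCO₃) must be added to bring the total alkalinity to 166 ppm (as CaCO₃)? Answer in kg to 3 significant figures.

(a) 21.8 ppm; (b) 187 kg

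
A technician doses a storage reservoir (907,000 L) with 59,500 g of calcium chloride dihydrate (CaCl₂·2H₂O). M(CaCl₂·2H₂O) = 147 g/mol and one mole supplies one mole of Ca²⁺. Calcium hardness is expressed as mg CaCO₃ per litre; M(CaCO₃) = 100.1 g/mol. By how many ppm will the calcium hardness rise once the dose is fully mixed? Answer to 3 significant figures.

Moles of Ca²⁺: 59,500 g ÷ 147 g/mol = 404.8 mol.
As CaCO₃: 404.8 mol × 100.1 g/mol = 40,520 g.
Rise: 40,520 g / 907,000 L × 1000 = 44.67 mg/L.

44.7 ppm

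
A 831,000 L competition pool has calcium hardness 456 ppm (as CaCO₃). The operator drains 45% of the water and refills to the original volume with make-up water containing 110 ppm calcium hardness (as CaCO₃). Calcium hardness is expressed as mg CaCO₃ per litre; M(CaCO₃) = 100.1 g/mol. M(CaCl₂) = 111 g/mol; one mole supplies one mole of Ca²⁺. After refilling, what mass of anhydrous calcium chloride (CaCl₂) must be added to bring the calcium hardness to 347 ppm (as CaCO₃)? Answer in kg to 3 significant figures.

43.0 kg

After draining 45% and refilling: 456 × 0.55 + 110 × 0.45 = 300.3 ppm.
Deficit to target: 347 − 300.3 = 46.7 mg/L.
As CaCO₃: 46.7 mg/L × 831,000 L = 38,810 g; ÷ 100.1 = 387.7 mol Ca²⁺.
Mass: 387.7 × 111 = 43,030 g.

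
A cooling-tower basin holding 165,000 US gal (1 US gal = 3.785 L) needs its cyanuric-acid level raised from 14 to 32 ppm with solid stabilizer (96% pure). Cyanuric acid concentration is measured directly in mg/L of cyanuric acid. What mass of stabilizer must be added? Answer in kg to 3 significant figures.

Volume: 165,000 US gal × 3.785 L/gal = 624,525 L.
CYA to add: (32 − 14) = 18 mg/L × 624,525 L = 11,240 g cyanuric acid.
At 96% purity: 11,240 / 0.96 = 11,710 g product.

11.7 kg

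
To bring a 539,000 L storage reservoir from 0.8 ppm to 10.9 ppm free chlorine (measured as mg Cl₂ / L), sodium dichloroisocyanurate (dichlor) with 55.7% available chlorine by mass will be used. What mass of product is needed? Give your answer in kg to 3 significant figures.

Chlorine deficit: 10.9 − 0.8 = 10.1 ppm = 10.1 mg/L as Cl₂.
Cl₂ equivalent needed: 10.1 mg/L × 539,000 L = 5,444,000 mg = 5444 g.
Product at 55.7% available chlorine: 5444 / 0.557 = 9774 g.

9.77 kg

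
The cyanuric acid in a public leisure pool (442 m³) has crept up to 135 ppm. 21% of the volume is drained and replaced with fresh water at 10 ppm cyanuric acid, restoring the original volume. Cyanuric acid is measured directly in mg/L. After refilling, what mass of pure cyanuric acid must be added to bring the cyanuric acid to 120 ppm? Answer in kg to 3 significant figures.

Volume: 442 m³ = 442,000 L.
After draining 21% and refilling: 135 × 0.79 + 10 × 0.21 = 108.75 ppm.
Deficit to target: 120 − 108.75 = 11.25 mg/L.
Mass: 11.25 mg/L × 442,000 L = 4972 g cyanuric acid.

4.97 kg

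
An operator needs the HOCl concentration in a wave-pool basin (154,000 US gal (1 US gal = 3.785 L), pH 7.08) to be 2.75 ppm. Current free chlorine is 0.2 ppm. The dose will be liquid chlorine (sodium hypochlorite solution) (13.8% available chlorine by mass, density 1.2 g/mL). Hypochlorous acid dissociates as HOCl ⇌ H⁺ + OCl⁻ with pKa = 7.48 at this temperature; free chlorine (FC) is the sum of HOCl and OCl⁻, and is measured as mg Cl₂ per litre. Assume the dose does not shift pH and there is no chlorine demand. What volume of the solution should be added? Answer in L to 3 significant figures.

Volume: 154,000 US gal × 3.785 L/gal = 582,890 L.
[OCl⁻]/[HOCl] = 10^(pH − pKa) = 10^(7.08 − 7.48) = 0.3981; fraction as HOCl = 1/(1 + 0.3981) = 0.7153.
Free chlorine required for 2.75 ppm HOCl: 2.75 / 0.7153 = 3.845 ppm.
FC to add: 3.845 − 0.2 = 3.645 mg/L as Cl₂.
Cl₂ equivalent: 3.645 mg/L × 582,890 L = 2125 g.
Product at 13.8% available Cl: 2125 / 0.138 = 15,400 g.
Volume: 15,400 g ÷ 1.2 g/mL = 12,830 mL.

12.8 L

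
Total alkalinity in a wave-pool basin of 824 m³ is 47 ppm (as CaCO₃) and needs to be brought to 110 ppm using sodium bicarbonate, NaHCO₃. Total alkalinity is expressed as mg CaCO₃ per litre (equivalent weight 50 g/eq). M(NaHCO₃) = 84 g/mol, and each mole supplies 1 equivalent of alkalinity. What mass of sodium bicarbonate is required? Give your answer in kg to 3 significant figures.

87.2 kg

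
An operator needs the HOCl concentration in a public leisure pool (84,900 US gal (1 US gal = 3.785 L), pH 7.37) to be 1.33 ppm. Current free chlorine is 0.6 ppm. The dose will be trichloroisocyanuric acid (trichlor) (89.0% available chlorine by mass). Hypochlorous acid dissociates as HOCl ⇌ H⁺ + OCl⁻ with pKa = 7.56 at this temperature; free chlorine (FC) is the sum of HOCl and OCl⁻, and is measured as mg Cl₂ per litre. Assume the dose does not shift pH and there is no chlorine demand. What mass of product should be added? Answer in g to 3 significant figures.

574 g

Volume: 84,900 US gal × 3.785 L/gal = 321,346 L.
[OCl⁻]/[HOCl] = 10^(pH − pKa) = 10^(7.37 − 7.56) = 0.6457; fraction as HOCl = 1/(1 + 0.6457) = 0.6077.
Free chlorine required for 1.33 ppm HOCl: 1.33 / 0.6077 = 2.189 ppm.
FC to add: 2.189 − 0.6 = 1.589 mg/L as Cl₂.
Cl₂ equivalent: 1.589 mg/L × 321,346 L = 510.5 g.
Product at 89.0% available Cl: 510.5 / 0.89 = 573.6 g.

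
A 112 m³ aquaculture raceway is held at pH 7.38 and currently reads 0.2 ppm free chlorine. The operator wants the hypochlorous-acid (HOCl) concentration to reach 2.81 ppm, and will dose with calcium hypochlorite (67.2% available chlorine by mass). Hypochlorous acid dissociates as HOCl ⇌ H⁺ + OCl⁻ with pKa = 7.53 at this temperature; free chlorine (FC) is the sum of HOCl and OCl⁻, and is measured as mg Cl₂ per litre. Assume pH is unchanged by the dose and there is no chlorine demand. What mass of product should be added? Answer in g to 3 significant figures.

Volume: 112 m³ = 112,000 L.
[OCl⁻]/[HOCl] = 10^(pH − pKa) = 10^(7.38 − 7.53) = 0.7079; fraction as HOCl = 1/(1 + 0.7079) = 0.5855.
Free chlorine required for 2.81 ppm HOCl: 2.81 / 0.5855 = 4.799 ppm.
FC to add: 4.799 − 0.2 = 4.599 mg/L as Cl₂.
Cl₂ equivalent: 4.599 mg/L × 112,000 L = 515.1 g.
Product at 67.2% available Cl: 515.1 / 0.672 = 766.6 g.

767 g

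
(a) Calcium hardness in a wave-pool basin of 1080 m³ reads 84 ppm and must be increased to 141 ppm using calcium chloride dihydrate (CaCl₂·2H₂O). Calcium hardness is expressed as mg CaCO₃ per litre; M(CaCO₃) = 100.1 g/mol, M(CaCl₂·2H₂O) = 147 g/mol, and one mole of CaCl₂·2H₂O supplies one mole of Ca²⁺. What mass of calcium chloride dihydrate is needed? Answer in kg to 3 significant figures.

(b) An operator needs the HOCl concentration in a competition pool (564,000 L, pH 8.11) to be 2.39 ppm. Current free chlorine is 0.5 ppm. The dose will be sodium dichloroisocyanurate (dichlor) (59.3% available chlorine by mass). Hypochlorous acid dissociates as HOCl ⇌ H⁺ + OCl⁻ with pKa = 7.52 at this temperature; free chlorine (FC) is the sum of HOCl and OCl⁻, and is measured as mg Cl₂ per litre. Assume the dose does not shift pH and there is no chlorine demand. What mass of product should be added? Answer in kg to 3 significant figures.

(a) Volume: 1080 m³ = 1,080,000 L.
(a) Hardness to add: (141 − 84) = 57 mg/L as CaCO₃ × 1,080,000 L = 61,560 g as CaCO₃.
(a) Moles of Ca²⁺ (1 mol Ca²⁺ ≡ 1 mol CaCO₃): 61,560 / 100.1 g/mol = 615 mol.
(a) Mass of CaCl₂·2H₂O: 615 × 147 = 90,400 g.

(b) [OCl⁻]/[HOCl] = 10^(pH − pKa) = 10^(8.11 − 7.52) = 3.89; fraction as HOCl = 1/(1 + 3.89) = 0.2045.
(b) Free chlorine required for 2.39 ppm HOCl: 2.39 / 0.2045 = 11.69 ppm.
(b) FC to add: 11.69 − 0.5 = 11.19 mg/L as Cl₂.
(b) Cl₂ equivalent: 11.19 mg/L × 564,000 L = 6310 g.
(b) Product at 59.3% available Cl: 6310 / 0.593 = 10,640 g.

(a) 90.4 kg; (b) 10.6 kg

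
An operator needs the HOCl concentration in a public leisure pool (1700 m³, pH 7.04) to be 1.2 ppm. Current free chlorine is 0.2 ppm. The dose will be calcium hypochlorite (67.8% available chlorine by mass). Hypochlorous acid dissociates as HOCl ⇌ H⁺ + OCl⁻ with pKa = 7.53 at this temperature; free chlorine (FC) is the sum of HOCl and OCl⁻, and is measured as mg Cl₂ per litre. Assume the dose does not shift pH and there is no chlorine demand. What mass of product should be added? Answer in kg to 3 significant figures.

3.48 kg

Volume: 1700 m³ = 1,700,000 L.
[OCl⁻]/[HOCl] = 10^(pH − pKa) = 10^(7.04 − 7.53) = 0.3236; fraction as HOCl = 1/(1 + 0.3236) = 0.7555.
Free chlorine required for 1.2 ppm HOCl: 1.2 / 0.7555 = 1.588 ppm.
FC to add: 1.588 − 0.2 = 1.388 mg/L as Cl₂.
Cl₂ equivalent: 1.388 mg/L × 1,700,000 L = 2360 g.
Product at 67.8% available Cl: 2360 / 0.678 = 3481 g.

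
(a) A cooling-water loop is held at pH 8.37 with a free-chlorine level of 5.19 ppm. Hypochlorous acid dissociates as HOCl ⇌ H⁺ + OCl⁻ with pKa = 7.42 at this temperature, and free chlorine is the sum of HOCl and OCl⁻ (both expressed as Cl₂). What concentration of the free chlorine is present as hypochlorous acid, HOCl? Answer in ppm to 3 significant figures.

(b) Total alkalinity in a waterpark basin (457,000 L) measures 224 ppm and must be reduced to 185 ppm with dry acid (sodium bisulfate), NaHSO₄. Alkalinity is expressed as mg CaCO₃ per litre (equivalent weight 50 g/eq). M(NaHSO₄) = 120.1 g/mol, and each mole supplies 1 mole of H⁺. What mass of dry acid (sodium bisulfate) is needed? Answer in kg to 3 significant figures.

(a) [OCl⁻]/[HOCl] = 10^(pH − pKa) = 10^(8.37 − 7.42) = 10^0.95 = 8.913.
(a) Fraction as HOCl = 1 / (1 + 8.913) = 0.1009.
(a) HOCl = 0.1009 × 5.19 ppm = 0.5236 ppm.

(b) Alkalinity to neutralize: (224 − 185) = 39 mg/L as CaCO₃ × 457,000 L = 17,820 g as CaCO₃.
(b) Equivalents of H⁺ required: 17,820 ÷ 50 g/eq = 356.5 eq = 356.5 mol NaHSO₄.
(b) Mass of NaHSO₄: 356.5 × 120.1 = 42,810 g.

(a) 0.524 ppm; (b) 42.8 kg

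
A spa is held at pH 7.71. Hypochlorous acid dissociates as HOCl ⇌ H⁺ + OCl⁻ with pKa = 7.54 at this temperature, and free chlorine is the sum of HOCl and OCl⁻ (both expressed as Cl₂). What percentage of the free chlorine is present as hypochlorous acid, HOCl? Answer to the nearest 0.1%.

[OCl⁻]/[HOCl] = 10^(pH − pKa) = 10^(7.71 − 7.54) = 10^0.17 = 1.479.
Fraction as HOCl = 1 / (1 + 1.479) = 0.4034.

40.3%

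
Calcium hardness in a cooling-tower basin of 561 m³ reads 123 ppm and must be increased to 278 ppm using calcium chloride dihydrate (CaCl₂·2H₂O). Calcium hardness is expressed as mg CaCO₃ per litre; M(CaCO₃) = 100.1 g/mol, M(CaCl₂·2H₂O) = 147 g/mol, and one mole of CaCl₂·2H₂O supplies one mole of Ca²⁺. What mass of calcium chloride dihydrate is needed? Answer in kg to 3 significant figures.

Volume: 561 m³ = 561,000 L.
Hardness to add: (278 − 123) = 155 mg/L as CaCO₃ × 561,000 L = 86,960 g as CaCO₃.
Moles of Ca²⁺ (1 mol Ca²⁺ ≡ 1 mol CaCO₃): 86,960 / 100.1 g/mol = 868.7 mol.
Mass of CaCl₂·2H₂O: 868.7 × 147 = 127,700 g.

128 kg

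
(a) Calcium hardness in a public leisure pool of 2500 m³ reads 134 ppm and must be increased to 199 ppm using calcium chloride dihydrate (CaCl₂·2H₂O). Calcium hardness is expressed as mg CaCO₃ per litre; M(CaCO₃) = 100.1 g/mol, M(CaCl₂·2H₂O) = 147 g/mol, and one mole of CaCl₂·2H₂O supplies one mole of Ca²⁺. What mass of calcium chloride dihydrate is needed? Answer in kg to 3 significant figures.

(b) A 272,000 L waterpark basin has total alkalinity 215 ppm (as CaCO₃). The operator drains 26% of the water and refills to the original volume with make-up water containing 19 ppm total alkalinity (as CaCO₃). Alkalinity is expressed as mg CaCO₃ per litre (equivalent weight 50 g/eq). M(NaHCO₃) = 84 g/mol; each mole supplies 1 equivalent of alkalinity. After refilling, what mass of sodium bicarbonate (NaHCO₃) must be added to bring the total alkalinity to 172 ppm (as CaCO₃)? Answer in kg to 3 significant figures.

(a) 239 kg; (b) 3.64 kg

(a) Volume: 2500 m³ = 2,500,000 L.
(a) Hardness to add: (199 − 134) = 65 mg/L as CaCO₃ × 2,500,000 L = 162,500 g as CaCO₃.
(a) Moles of Ca²⁺ (1 mol Ca²⁺ ≡ 1 mol CaCO₃): 162,500 / 100.1 g/mol = 1623 mol.
(a) Mass of CaCl₂·2H₂O: 1623 × 147 = 238,600 g.

(b) After draining 26% and refilling: 215 × 0.74 + 19 × 0.26 = 164.04 ppm.
(b) Deficit to target: 172 − 164.04 = 7.96 mg/L.
(b) As CaCO₃: 7.96 mg/L × 272,000 L = 2165 g; ÷ 50 g/eq ÷ 1 = 43.3 mol NaHCO₃.
(b) Mass: 43.3 × 84 = 3637 g.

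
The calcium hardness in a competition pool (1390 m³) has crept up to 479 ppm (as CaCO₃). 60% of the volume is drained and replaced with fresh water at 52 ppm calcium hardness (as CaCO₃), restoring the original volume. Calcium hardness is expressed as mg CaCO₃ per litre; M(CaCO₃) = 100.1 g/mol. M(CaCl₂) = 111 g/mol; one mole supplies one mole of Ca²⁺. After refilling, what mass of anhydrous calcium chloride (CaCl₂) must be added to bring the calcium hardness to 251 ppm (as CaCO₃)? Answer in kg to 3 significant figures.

43.5 kg

Volume: 1390 m³ = 1,390,000 L.
After draining 60% and refilling: 479 × 0.40 + 52 × 0.60 = 222.8 ppm.
Deficit to target: 251 − 222.8 = 28.2 mg/L.
As CaCO₃: 28.2 mg/L × 1,390,000 L = 39,200 g; ÷ 100.1 = 391.6 mol Ca²⁺.
Mass: 391.6 × 111 = 43,470 g.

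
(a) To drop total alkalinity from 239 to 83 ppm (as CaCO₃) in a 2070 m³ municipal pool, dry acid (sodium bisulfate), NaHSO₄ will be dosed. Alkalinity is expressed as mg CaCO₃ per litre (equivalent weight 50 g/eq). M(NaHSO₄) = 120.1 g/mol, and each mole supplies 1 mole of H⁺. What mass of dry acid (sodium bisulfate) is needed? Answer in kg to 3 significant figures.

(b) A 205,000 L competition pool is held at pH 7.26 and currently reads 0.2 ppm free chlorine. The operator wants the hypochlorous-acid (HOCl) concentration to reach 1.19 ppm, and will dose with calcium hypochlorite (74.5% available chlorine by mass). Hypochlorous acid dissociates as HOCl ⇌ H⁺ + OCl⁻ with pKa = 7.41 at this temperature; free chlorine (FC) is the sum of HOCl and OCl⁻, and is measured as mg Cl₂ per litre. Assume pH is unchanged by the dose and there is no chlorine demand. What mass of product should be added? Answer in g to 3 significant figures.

(a) Volume: 2070 m³ = 2,070,000 L.
(a) Alkalinity to neutralize: (239 − 83) = 156 mg/L as CaCO₃ × 2,070,000 L = 322,900 g as CaCO₃.
(a) Equivalents of H⁺ required: 322,900 ÷ 50 g/eq = 6458 eq = 6458 mol NaHSO₄.
(a) Mass of NaHSO₄: 6458 × 120.1 = 775,700 g.

(b) [OCl⁻]/[HOCl] = 10^(pH − pKa) = 10^(7.26 − 7.41) = 0.7079; fraction as HOCl = 1/(1 + 0.7079) = 0.5855.
(b) Free chlorine required for 1.19 ppm HOCl: 1.19 / 0.5855 = 2.032 ppm.
(b) FC to add: 2.032 − 0.2 = 1.832 mg/L as Cl₂.
(b) Cl₂ equivalent: 1.832 mg/L × 205,000 L = 375.7 g.
(b) Product at 74.5% available Cl: 375.7 / 0.745 = 504.2 g.

(a) 776 kg; (b) 504 g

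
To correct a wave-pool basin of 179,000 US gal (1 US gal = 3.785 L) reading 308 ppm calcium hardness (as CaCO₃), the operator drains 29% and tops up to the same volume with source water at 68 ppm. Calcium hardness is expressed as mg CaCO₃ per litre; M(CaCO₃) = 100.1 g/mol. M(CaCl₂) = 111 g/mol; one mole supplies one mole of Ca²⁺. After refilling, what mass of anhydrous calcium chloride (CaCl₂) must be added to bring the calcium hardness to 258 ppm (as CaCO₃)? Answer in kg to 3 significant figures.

14.7 kg

Volume: 179,000 US gal × 3.785 L/gal = 677,515 L.
After draining 29% and refilling: 308 × 0.71 + 68 × 0.29 = 238.4 ppm.
Deficit to target: 258 − 238.4 = 19.6 mg/L.
As CaCO₃: 19.6 mg/L × 677,515 L = 13,280 g; ÷ 100.1 = 132.7 mol Ca²⁺.
Mass: 132.7 × 111 = 14,730 g.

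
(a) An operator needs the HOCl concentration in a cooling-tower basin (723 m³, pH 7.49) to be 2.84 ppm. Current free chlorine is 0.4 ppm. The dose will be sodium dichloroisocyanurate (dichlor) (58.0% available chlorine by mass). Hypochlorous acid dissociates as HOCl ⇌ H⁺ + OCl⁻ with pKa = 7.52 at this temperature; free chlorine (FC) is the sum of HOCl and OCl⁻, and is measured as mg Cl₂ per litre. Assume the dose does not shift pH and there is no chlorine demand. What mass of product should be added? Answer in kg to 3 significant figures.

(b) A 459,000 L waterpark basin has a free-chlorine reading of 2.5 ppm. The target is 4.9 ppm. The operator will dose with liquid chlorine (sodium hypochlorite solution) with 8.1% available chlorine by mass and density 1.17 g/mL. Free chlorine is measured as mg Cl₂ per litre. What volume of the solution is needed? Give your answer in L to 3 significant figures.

(a) Volume: 723 m³ = 723,000 L.
(a) [OCl⁻]/[HOCl] = 10^(pH − pKa) = 10^(7.49 − 7.52) = 0.9333; fraction as HOCl = 1/(1 + 0.9333) = 0.5173.
(a) Free chlorine required for 2.84 ppm HOCl: 2.84 / 0.5173 = 5.49 ppm.
(a) FC to add: 5.49 − 0.4 = 5.09 mg/L as Cl₂.
(a) Cl₂ equivalent: 5.09 mg/L × 723,000 L = 3680 g.
(a) Product at 58.0% available Cl: 3680 / 0.58 = 6345 g.

(b) Chlorine deficit: 4.9 − 2.5 = 2.4 ppm = 2.4 mg/L as Cl₂.
(b) Cl₂ equivalent needed: 2.4 mg/L × 459,000 L = 1,102,000 mg = 1102 g.
(b) Product at 8.1% available chlorine: 1102 / 0.081 = 13,600 g.
(b) Volume at density 1.17 g/mL: 13,600 g ÷ 1.17 g/mL = 11,620 mL.

(a) 6.35 kg; (b) 11.6 L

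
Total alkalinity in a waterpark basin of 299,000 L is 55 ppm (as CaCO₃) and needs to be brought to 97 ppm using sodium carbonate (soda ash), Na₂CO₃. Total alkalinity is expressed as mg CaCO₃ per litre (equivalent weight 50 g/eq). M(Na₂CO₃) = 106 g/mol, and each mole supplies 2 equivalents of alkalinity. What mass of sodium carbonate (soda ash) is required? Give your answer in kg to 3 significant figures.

Alkalinity to add: (97 − 55) = 42 mg/L as CaCO₃ × 299,000 L = 12,560 g as CaCO₃.
Equivalents: 12,560 g ÷ 50 g/eq = 251.2 eq.
Each mole of Na₂CO₃ supplies 2 eq, so 251.2 / 2 = 125.6 mol.
Mass: 125.6 mol × 106 g/mol = 13,310 g.

13.3 kg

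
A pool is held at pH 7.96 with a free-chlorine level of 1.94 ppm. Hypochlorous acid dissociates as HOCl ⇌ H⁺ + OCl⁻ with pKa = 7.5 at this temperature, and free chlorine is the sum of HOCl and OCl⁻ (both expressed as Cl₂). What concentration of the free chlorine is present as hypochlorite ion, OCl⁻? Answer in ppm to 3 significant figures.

1.44 ppm

[OCl⁻]/[HOCl] = 10^(pH − pKa) = 10^(7.96 − 7.5) = 10^0.46 = 2.884.
Fraction as HOCl = 1 / (1 + 2.884) = 0.2575.
OCl⁻ = (1 − 0.2575) × 1.94 ppm = 1.441 ppm.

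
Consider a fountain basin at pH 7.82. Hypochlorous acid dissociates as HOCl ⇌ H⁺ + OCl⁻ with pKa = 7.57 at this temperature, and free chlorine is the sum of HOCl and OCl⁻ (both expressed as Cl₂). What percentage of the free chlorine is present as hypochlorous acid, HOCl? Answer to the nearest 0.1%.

[OCl⁻]/[HOCl] = 10^(pH − pKa) = 10^(7.82 − 7.57) = 10^0.25 = 1.778.
Fraction as HOCl = 1 / (1 + 1.778) = 0.3599.

36.0%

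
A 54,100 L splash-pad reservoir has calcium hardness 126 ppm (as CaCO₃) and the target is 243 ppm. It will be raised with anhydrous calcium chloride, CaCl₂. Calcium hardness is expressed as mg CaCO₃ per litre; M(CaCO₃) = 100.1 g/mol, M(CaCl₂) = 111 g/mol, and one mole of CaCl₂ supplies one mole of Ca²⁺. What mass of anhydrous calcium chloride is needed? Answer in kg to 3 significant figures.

Hardness to add: (243 − 126) = 117 mg/L as CaCO₃ × 54,100 L = 6330 g as CaCO₃.
Moles of Ca²⁺ (1 mol Ca²⁺ ≡ 1 mol CaCO₃): 6330 / 100.1 g/mol = 63.23 mol.
Mass of CaCl₂: 63.23 × 111 = 7019 g.

7.02 kg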